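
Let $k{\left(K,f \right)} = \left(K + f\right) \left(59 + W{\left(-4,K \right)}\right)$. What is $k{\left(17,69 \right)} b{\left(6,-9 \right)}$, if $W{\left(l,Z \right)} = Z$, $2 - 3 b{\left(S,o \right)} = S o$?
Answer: $\frac{366016}{3} \approx 1.2201 \cdot 10^{5}$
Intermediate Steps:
$b{\left(S,o \right)} = \frac{2}{3} - \frac{S o}{3}$
$k{\left(K,f \right)} = \left(59 + K\right) \left(K + f\right)$ ($k{\left(K,f \right)} = \left(K + f\right) \left(59 + K\right) = \left(59 + K\right) \left(K + f\right)$)
$k{\left(17,69 \right)} b{\left(6,-9 \right)} = \left(17^{2} + 59 \cdot 17 + 59 \cdot 69 + 17 \cdot 69\right) \left(\frac{2}{3} - 2 \left(-9\right)\right) = \left(289 + 1003 + 4071 + 1173\right) \left(\frac{2}{3} + 18\right) = 6536 \cdot \frac{56}{3} = \frac{366016}{3}$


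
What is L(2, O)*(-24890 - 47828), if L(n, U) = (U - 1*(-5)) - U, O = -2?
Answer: -363590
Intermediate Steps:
L(n, U) = 5 (L(n, U) = (U + 5) - U = (5 + U) - U = 5)
L(2, O)*(-24890 - 47828) = 5*(-24890 - 47828) = 5*(-72718) = -363590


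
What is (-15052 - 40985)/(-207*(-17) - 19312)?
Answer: 56037/15793 ≈ 3.5482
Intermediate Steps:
(-15052 - 40985)/(-207*(-17) - 19312) = -56037/(3519 - 19312) = -56037/(-15793) = -56037*(-1/15793) = 56037/15793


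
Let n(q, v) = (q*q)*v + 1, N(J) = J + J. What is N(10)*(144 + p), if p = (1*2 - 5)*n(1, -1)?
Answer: 2880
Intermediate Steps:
N(J) = 2*J
n(q, v) = 1 + v*q² (n(q, v) = q²*v + 1 = v*q² + 1 = 1 + v*q²)
p = 0 (p = (1*2 - 5)*(1 - 1*1²) = (2 - 5)*(1 - 1*1) = -3*(1 - 1) = -3*0 = 0)
N(10)*(144 + p) = (2*10)*(144 + 0) = 20*144 = 2880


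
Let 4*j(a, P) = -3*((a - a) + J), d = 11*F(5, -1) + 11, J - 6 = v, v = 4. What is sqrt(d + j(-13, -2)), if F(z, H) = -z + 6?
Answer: sqrt(58)/2 ≈ 3.8079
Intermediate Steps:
F(z, H) = 6 - z
J = 10 (J = 6 + 4 = 10)
d = 22 (d = 11*(6 - 1*5) + 11 = 11*(6 - 5) + 11 = 11*1 + 11 = 11 + 11 = 22)
j(a, P) = -15/2 (j(a, P) = (-3*((a - a) + 10))/4 = (-3*(0 + 10))/4 = (-3*10)/4 = (1/4)*(-30) = -15/2)
sqrt(d + j(-13, -2)) = sqrt(22 - 15/2) = sqrt(29/2) = sqrt(58)/2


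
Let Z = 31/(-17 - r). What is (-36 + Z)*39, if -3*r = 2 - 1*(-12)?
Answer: -55575/37 ≈ -1502.0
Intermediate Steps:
r = -14/3 (r = -(2 - 1*(-12))/3 = -(2 + 12)/3 = -⅓*14 = -14/3 ≈ -4.6667)
Z = -93/37 (Z = 31/(-17 - 1*(-14/3)) = 31/(-17 + 14/3) = 31/(-37/3) = 31*(-3/37) = -93/37 ≈ -2.5135)
(-36 + Z)*39 = (-36 - 93/37)*39 = -1425/37*39 = -55575/37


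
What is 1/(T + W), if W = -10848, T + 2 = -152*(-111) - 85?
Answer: 1/5937 ≈ 0.00016844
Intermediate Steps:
T = 16785 (T = -2 + (-152*(-111) - 85) = -2 + (16872 - 85) = -2 + 16787 = 16785)
1/(T + W) = 1/(16785 - 10848) = 1/5937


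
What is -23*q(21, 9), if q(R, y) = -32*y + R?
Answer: 6141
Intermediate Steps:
q(R, y) = R - 32*y
-23*q(21, 9) = -23*(21 - 32*9) = -23*(21 - 288) = -23*(-267) = 6141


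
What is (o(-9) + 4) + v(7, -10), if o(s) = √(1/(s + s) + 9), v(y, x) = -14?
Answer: -10 + √322/6 ≈ -7.0093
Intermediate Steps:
o(s) = √(9 + 1/(2*s)) (o(s) = √(1/(2*s) + 9) = √(9 + 1/(2*s)))
(o(-9) + 4) + v(7, -10) = (√(36 + 2/(-9))/2 + 4) - 14 = (√(36 + 2*(-⅑))/2 + 4) - 14 = (√(36 - 2/9)/2 + 4) - 14 = (√(322/9)/2 + 4) - 14 = ((√322/3)/2 + 4) - 14 = (√322/6 + 4) - 14 = (4 + √322/6) - 14 = -10 + √322/6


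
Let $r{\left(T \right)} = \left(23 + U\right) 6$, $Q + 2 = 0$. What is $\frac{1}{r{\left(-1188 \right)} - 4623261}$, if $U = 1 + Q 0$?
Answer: $- \frac{1}{4623117} \approx -2.163 \cdot 10^{-7}$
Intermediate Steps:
$Q = -2$ ($Q = -2 + 0 = -2$)
$U = 1$ ($U = 1 - 0 = 1 + 0 = 1$)
$r{\left(T \right)} = 144$ ($r{\left(T \right)} = \left(23 + 1\right) 6 = 24 \cdot 6 = 144$)
$\frac{1}{r{\left(-1188 \right)} - 4623261} = \frac{1}{144 - 4623261} = \frac{1}{-4623117} = - \frac{1}{4623117}$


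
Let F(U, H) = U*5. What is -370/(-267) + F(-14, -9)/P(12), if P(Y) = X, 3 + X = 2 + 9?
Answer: -7865/1068 ≈ -7.3642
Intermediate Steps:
X = 8 (X = -3 + (2 + 9) = -3 + 11 = 8)
P(Y) = 8
F(U, H) = 5*U
-370/(-267) + F(-14, -9)/P(12) = -370/(-267) + (5*(-14))/8 = -370*(-1/267) - 70*⅛ = 370/267 - 35/4 = -7865/1068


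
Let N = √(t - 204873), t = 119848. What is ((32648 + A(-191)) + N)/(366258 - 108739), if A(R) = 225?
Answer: 32873/257519 + 5*I*√3401/257519 ≈ 0.12765 + 0.0011323*I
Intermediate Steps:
N = 5*I*√3401 (N = √(119848 - 204873) = √(-85025) = 5*I*√3401 ≈ 291.59*I)
((32648 + A(-191)) + N)/(366258 - 108739) = ((32648 + 225) + 5*I*√3401)/(366258 - 108739) = (32873 + 5*I*√3401)/257519 = (32873 + 5*I*√3401)*(1/257519) = 32873/257519 + 5*I*√3401/257519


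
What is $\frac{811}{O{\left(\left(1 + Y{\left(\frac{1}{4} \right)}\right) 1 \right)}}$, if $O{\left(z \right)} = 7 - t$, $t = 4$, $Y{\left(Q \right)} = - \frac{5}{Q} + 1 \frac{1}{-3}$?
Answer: $\frac{811}{3} \approx 270.33$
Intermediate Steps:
$Y{\left(Q \right)} = - \frac{1}{3} - \frac{5}{Q}$ ($Y{\left(Q \right)} = - \frac{5}{Q} + 1 \left(- \frac{1}{3}\right) = - \frac{5}{Q} - \frac{1}{3} = - \frac{1}{3} - \frac{5}{Q}$)
$O{\left(z \right)} = 3$ ($O{\left(z \right)} = 7 - 4 = 3$)
$\frac{811}{O{\left(\left(1 + Y{\left(\frac{1}{4} \right)}\right) 1 \right)}} = \frac{811}{3}$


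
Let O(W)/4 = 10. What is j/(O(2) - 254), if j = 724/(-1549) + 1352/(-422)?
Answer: 599944/34971773 ≈ 0.017155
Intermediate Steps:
j = -1199888/326839 (j = 724*(-1/1549) + 1352*(-1/422) = -724/1549 - 676/211 = -1199888/326839 ≈ -3.6712)
O(W) = 40 (O(W) = 4*10 = 40)
j/(O(2) - 254) = -1199888/326839/(40 - 254) = -1199888/326839/(-214) = -1/214*(-1199888/326839) = 599944/34971773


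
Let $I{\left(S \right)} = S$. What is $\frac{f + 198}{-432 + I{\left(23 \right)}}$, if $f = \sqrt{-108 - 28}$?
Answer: $- \frac{198}{409} - \frac{2 i \sqrt{34}}{409} \approx -0.48411 - 0.028513 i$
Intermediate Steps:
$f = 2 i \sqrt{34}$ ($f = \sqrt{-136} = 2 i \sqrt{34} \approx 11.662 i$)
$\frac{f + 198}{-432 + I{\left(23 \right)}} = \frac{2 i \sqrt{34} + 198}{-432 + 23} = \frac{198 + 2 i \sqrt{34}}{-409} = \left(198 + 2 i \sqrt{34}\right) \left(- \frac{1}{409}\right) = - \frac{198}{409} - \frac{2 i \sqrt{34}}{409}$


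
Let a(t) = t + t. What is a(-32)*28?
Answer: -1792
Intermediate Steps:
a(t) = 2*t
a(-32)*28 = (2*(-32))*28 = -64*28 = -1792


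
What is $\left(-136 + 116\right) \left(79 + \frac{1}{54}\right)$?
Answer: $- \frac{42670}{27} \approx -1580.4$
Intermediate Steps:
$\left(-136 + 116\right) \left(79 + \frac{1}{54}\right) = - 20 \left(79 + \frac{1}{54}\right) = \left(-20\right) \frac{4267}{54} = - \frac{42670}{27}$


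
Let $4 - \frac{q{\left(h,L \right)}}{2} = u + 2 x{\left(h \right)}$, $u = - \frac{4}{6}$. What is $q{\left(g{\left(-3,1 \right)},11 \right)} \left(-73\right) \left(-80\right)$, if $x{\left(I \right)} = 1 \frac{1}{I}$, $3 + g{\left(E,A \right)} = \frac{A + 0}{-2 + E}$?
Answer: $\frac{185420}{3} \approx 61807.0$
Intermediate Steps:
$g{\left(E,A \right)} = -3 + \frac{A}{-2 + E}$ ($g{\left(E,A \right)} = -3 + \frac{A + 0}{-2 + E} = -3 + \frac{A}{-2 + E}$)
$u = - \frac{2}{3}$ ($u = \left(-4\right) \frac{1}{6} = - \frac{2}{3} \approx -0.66667$)
$x{\left(I \right)} = \frac{1}{I}$
$q{\left(h,L \right)} = \frac{28}{3} - \frac{4}{h}$ ($q{\left(h,L \right)} = 8 - 2 \left(- \frac{2}{3} + \frac{2}{h}\right) = 8 + \left(\frac{4}{3} - \frac{4}{h}\right) = \frac{28}{3} - \frac{4}{h}$)
$q{\left(g{\left(-3,1 \right)},11 \right)} \left(-73\right) \left(-80\right) = \left(\frac{28}{3} - \frac{4}{\frac{1}{-2 - 3} \left(6 + 1 - -9\right)}\right) \left(-73\right) \left(-80\right) = \left(\frac{28}{3} - \frac{4}{\frac{1}{-5} \left(6 + 1 + 9\right)}\right) \left(-73\right) \left(-80\right) = \left(\frac{28}{3} - \frac{4}{\left(- \frac{1}{5}\right) 16}\right) \left(-73\right) \left(-80\right) = \left(\frac{28}{3} - \frac{4}{- \frac{16}{5}}\right) \left(-73\right) \left(-80\right) = \left(\frac{28}{3} - - \frac{5}{4}\right) \left(-73\right) \left(-80\right) = \left(\frac{28}{3} + \frac{5}{4}\right) \left(-73\right) \left(-80\right) = \frac{127}{12} \left(-73\right) \left(-80\right) = \left(- \frac{9271}{12}\right) \left(-80\right) = \frac{185420}{3}$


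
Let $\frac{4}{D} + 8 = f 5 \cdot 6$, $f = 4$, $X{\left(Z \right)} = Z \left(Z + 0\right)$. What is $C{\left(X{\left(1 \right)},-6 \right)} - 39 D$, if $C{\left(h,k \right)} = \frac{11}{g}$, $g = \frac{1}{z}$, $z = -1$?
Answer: $- \frac{347}{28} \approx -12.393$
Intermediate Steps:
$X{\left(Z \right)} = Z^{2}$ ($X{\left(Z \right)} = Z Z = Z^{2}$)
$g = -1$ ($g = \frac{1}{-1} = -1$)
$C{\left(h,k \right)} = -11$ ($C{\left(h,k \right)} = \frac{11}{-1} = 11 \left(-1\right) = -11$)
$D = \frac{1}{28}$ ($D = \frac{4}{-8 + 4 \cdot 5 \cdot 6} = \frac{4}{-8 + 20 \cdot 6} = \frac{4}{-8 + 120} = \frac{4}{112} = 4 \cdot \frac{1}{112} = \frac{1}{28} \approx 0.035714$)
$C{\left(X{\left(1 \right)},-6 \right)} - 39 D = -11 - \frac{39}{28} = - \frac{347}{28}$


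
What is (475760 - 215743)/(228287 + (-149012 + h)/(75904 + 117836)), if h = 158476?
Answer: 12593923395/11057083211 ≈ 1.1390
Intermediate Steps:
(475760 - 215743)/(228287 + (-149012 + h)/(75904 + 117836)) = (475760 - 215743)/(228287 + (-149012 + 158476)/(75904 + 117836)) = 260017/(228287 + 9464/193740) = 260017/(228287 + 9464*(1/193740)) = 260017/(228287 + 2366/48435) = 260017/(11057083211/48435) = 260017*(48435/11057083211) = 12593923395/11057083211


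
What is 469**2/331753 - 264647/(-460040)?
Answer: 6096396601/4923214520 ≈ 1.2383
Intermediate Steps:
469**2/331753 - 264647/(-460040) = 219961*(1/331753) - 264647*(-1/460040) = 219961/331753 + 8537/14840 = 6096396601/4923214520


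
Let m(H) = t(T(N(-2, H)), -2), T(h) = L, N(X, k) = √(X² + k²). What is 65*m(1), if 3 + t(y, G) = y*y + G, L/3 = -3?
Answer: 4940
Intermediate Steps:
L = -9 (L = 3*(-3) = -9)
T(h) = -9
t(y, G) = -3 + G + y² (t(y, G) = -3 + (y*y + G) = -3 + (y² + G) = -3 + (G + y²) = -3 + G + y²)
m(H) = 76 (m(H) = -3 - 2 + (-9)² = -3 - 2 + 81 = 76)
65*m(1) = 65*76 = 4940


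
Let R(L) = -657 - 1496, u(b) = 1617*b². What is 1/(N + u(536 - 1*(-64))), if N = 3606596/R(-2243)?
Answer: 2153/1253300753404 ≈ 1.7179e-9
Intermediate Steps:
R(L) = -2153
N = -3606596/2153 (N = 3606596/(-2153) = 3606596*(-1/2153) = -3606596/2153 ≈ -1675.1)
1/(N + u(536 - 1*(-64))) = 1/(-3606596/2153 + 1617*(536 - 1*(-64))²) = 1/(-3606596/2153 + 1617*(536 + 64)²) = 1/(-3606596/2153 + 1617*600²) = 1/(-3606596/2153 + 1617*360000) = 1/(-3606596/2153 + 582120000) = 1/(1253300753404/2153) = 2153/1253300753404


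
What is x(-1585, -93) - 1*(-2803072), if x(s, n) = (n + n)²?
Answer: 2837668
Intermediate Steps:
x(s, n) = 4*n² (x(s, n) = (2*n)² = 4*n²)
x(-1585, -93) - 1*(-2803072) = 4*(-93)² - 1*(-2803072) = 4*8649 + 2803072 = 34596 + 2803072 = 2837668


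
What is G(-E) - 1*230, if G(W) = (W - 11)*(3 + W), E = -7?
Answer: -270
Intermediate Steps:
G(W) = (-11 + W)*(3 + W)
G(-E) - 1*230 = (-33 + (-1*(-7))² - (-8)*(-7)) - 1*230 = (-33 + 7² - 8*7) - 230 = (-33 + 49 - 56) - 230 = -40 - 230 = -270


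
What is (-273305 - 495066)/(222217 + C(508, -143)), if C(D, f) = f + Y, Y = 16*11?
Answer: -768371/222250 ≈ -3.4572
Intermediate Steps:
Y = 176
C(D, f) = 176 + f (C(D, f) = f + 176 = 176 + f)
(-273305 - 495066)/(222217 + C(508, -143)) = (-273305 - 495066)/(222217 + (176 - 143)) = -768371/(222217 + 33) = -768371/222250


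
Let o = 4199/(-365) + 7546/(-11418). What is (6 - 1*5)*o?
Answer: -2304476/189435 ≈ -12.165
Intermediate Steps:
o = -2304476/189435 (o = 4199*(-1/365) + 7546*(-1/11418) = -4199/365 - 343/519 = -2304476/189435 ≈ -12.165)
(6 - 1*5)*o = (6 - 1*5)*(-2304476/189435) = (6 - 5)*(-2304476/189435) = 1*(-2304476/189435) = -2304476/189435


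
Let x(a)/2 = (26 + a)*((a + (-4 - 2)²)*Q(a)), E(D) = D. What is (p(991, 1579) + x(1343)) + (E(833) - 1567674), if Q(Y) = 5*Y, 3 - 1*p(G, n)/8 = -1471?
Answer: 25352283881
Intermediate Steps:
p(G, n) = 11792 (p(G, n) = 24 - 8*(-1471) = 24 + 11768 = 11792)
x(a) = 10*a*(26 + a)*(36 + a) (x(a) = 2*((26 + a)*((a + (-4 - 2)²)*(5*a))) = 2*((26 + a)*((a + (-6)²)*(5*a))) = 2*((26 + a)*((a + 36)*(5*a))) = 2*((26 + a)*((36 + a)*(5*a))) = 2*((26 + a)*(5*a*(36 + a))) = 2*(5*a*(26 + a)*(36 + a)) = 10*a*(26 + a)*(36 + a))
(p(991, 1579) + x(1343)) + (E(833) - 1567674) = (11792 + 10*1343*(936 + 1343² + 62*1343)) + (833 - 1567674) = (11792 + 10*1343*(936 + 1803649 + 83266)) - 1566841 = (11792 + 10*1343*1887851) - 1566841 = (11792 + 25353838930) - 1566841 = 25353850722 - 1566841 = 25352283881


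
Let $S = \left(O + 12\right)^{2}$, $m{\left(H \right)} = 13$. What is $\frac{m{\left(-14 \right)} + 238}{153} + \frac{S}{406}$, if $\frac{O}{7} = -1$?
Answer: $\frac{105731}{62118} \approx 1.7021$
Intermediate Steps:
$O = -7$ ($O = 7 \left(-1\right) = -7$)
$S = 25$ ($S = \left(-7 + 12\right)^{2} = 5^{2} = 25$)
$\frac{m{\left(-14 \right)} + 238}{153} + \frac{S}{406} = \frac{13 + 238}{153} + \frac{25}{406} = 251 \cdot \frac{1}{153} + 25 \cdot \frac{1}{406} = \frac{251}{153} + \frac{25}{406} = \frac{105731}{62118}$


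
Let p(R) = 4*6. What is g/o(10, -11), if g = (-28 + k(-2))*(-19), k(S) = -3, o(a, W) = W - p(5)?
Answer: -589/35 ≈ -16.829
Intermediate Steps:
p(R) = 24
o(a, W) = -24 + W (o(a, W) = W - 1*24 = W - 24 = -24 + W)
g = 589 (g = (-28 - 3)*(-19) = -31*(-19) = 589)
g/o(10, -11) = 589/(-24 - 11) = 589/(-35) = 589*(-1/35) = -589/35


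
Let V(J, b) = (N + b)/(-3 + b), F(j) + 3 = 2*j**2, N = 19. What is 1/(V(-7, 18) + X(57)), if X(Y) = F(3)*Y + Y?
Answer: 15/13717 ≈ 0.0010935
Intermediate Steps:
F(j) = -3 + 2*j**2
V(J, b) = (19 + b)/(-3 + b)
X(Y) = 16*Y (X(Y) = (-3 + 2*3**2)*Y + Y = (-3 + 2*9)*Y + Y = (-3 + 18)*Y + Y = 15*Y + Y = 16*Y)
1/(V(-7, 18) + X(57)) = 1/((19 + 18)/(-3 + 18) + 16*57) = 1/(37/15 + 912) = 1/(13717/15) = 15/13717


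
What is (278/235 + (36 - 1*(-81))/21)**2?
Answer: 123454321/2706025 ≈ 45.622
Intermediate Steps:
(278/235 + (36 - 1*(-81))/21)**2 = (278*(1/235) + (36 + 81)*(1/21))**2 = (278/235 + 117*(1/21))**2 = (278/235 + 39/7)**2 = (11111/1645)**2 = 123454321/2706025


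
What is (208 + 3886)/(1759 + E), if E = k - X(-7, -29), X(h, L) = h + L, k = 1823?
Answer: 2047/1809 ≈ 1.1316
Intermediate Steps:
X(h, L) = L + h
E = 1859 (E = 1823 - (-29 - 7) = 1823 - 1*(-36) = 1823 + 36 = 1859)
(208 + 3886)/(1759 + E) = (208 + 3886)/(1759 + 1859) = 4094/3618 = 4094*(1/3618) = 2047/1809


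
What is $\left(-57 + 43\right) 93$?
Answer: $-1302$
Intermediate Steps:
$\left(-57 + 43\right) 93 = \left(-14\right) 93 = -1302$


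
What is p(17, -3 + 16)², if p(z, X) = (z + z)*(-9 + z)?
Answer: 73984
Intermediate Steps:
p(z, X) = 2*z*(-9 + z) (p(z, X) = (2*z)*(-9 + z) = 2*z*(-9 + z))
p(17, -3 + 16)² = (2*17*(-9 + 17))² = (2*17*8)² = 272² = 73984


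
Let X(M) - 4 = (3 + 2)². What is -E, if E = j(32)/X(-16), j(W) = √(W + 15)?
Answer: -√47/29 ≈ -0.23640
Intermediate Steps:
X(M) = 29 (X(M) = 4 + (3 + 2)² = 4 + 5² = 4 + 25 = 29)
j(W) = √(15 + W)
E = √47/29 (E = √(15 + 32)/29 = √47*(1/29) = √47/29 ≈ 0.23640)
-E = -√47/29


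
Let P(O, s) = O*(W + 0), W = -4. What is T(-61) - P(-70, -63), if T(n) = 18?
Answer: -262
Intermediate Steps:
P(O, s) = -4*O (P(O, s) = O*(-4 + 0) = O*(-4) = -4*O)
T(-61) - P(-70, -63) = 18 - (-4)*(-70) = 18 - 1*280 = 18 - 280 = -262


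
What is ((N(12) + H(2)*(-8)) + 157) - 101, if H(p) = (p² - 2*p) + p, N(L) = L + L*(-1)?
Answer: 40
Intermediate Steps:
N(L) = 0 (N(L) = L - L = 0)
H(p) = p² - p
((N(12) + H(2)*(-8)) + 157) - 101 = ((0 + (2*(-1 + 2))*(-8)) + 157) - 101 = ((0 + (2*1)*(-8)) + 157) - 101 = ((0 + 2*(-8)) + 157) - 101 = ((0 - 16) + 157) - 101 = (-16 + 157) - 101 = 141 - 101 = 40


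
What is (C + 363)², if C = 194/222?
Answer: 1631352100/12321 ≈ 1.3240e+5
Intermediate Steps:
C = 97/111 (C = 194*(1/222) = 97/111 ≈ 0.87387)
(C + 363)² = (97/111 + 363)² = (40390/111)² = 1631352100/12321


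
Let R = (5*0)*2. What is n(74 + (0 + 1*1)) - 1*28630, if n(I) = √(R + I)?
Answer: -28630 + 5*√3 ≈ -28621.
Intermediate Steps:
R = 0 (R = 0*2 = 0)
n(I) = √I (n(I) = √(0 + I) = √I)
n(74 + (0 + 1*1)) - 1*28630 = √(74 + (0 + 1*1)) - 1*28630 = √(74 + (0 + 1)) - 28630 = √(74 + 1) - 28630 = √75 - 28630 = 5*√3 - 28630 = -28630 + 5*√3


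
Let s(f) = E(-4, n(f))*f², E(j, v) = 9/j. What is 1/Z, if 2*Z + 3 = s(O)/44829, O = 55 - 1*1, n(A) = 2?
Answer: -4981/7836 ≈ -0.63566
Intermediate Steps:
O = 54 (O = 55 - 1 = 54)
s(f) = -9*f²/4 (s(f) = (9/(-4))*f² = (9*(-¼))*f² = -9*f²/4)
Z = -7836/4981 (Z = -3/2 + (-9/4*54²/44829)/2 = -3/2 + (-9/4*2916*(1/44829))/2 = -3/2 + (-6561*1/44829)/2 = -3/2 + (½)*(-729/4981) = -3/2 - 729/9962 = -7836/4981 ≈ -1.5732)
1/Z = 1/(-7836/4981) = -4981/7836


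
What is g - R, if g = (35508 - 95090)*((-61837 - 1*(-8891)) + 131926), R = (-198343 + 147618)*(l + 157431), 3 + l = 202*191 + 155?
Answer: 5244683265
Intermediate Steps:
l = 38734 (l = -3 + (202*191 + 155) = -3 + (38582 + 155) = -3 + 38737 = 38734)
R = -9950469625 (R = (-198343 + 147618)*(38734 + 157431) = -50725*196165 = -9950469625)
g = -4705786360 (g = -59582*((-61837 + 8891) + 131926) = -59582*(-52946 + 131926) = -59582*78980 = -4705786360)
g - R = -4705786360 - 1*(-9950469625) = -4705786360 + 9950469625 = 5244683265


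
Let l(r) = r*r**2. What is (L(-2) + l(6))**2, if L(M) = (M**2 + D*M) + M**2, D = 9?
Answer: 42436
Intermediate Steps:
l(r) = r**3
L(M) = 2*M**2 + 9*M (L(M) = (M**2 + 9*M) + M**2 = 2*M**2 + 9*M)
(L(-2) + l(6))**2 = (-2*(9 + 2*(-2)) + 6**3)**2 = (-2*(9 - 4) + 216)**2 = (-2*5 + 216)**2 = (-10 + 216)**2 = 206**2 = 42436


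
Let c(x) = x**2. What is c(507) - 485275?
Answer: -228226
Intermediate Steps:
c(507) - 485275 = 507**2 - 485275 = 257049 - 485275 = -228226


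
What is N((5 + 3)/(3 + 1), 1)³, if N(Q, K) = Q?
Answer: 8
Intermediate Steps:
N((5 + 3)/(3 + 1), 1)³ = ((5 + 3)/(3 + 1))³ = (8/4)³ = (8*(¼))³ = 2³ = 8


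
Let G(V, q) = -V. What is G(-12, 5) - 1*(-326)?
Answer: 338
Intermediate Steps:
G(-12, 5) - 1*(-326) = -1*(-12) - 1*(-326) = 12 + 326 = 338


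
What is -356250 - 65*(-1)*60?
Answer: -352350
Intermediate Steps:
-356250 - 65*(-1)*60 = -356250 - (-65)*60 = -356250 - 1*(-3900) = -356250 + 3900 = -352350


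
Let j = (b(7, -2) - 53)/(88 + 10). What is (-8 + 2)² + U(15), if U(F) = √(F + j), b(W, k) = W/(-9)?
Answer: 36 + √6373/21 ≈ 39.801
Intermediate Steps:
b(W, k) = -W/9 (b(W, k) = W*(-⅑) = -W/9)
j = -242/441 (j = (-⅑*7 - 53)/(88 + 10) = (-7/9 - 53)/98 = -484/9*1/98 = -242/441 ≈ -0.54875)
U(F) = √(-242/441 + F) (U(F) = √(F - 242/441) = √(-242/441 + F))
(-8 + 2)² + U(15) = (-8 + 2)² + √(-242 + 441*15)/21 = (-6)² + √(-242 + 6615)/21 = 36 + √6373/21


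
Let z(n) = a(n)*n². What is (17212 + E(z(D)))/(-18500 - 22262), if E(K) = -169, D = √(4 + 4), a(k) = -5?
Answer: -17043/40762 ≈ -0.41811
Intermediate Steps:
D = 2*√2 (D = √8 = 2*√2 ≈ 2.8284)
z(n) = -5*n²
(17212 + E(z(D)))/(-18500 - 22262) = (17212 - 169)/(-18500 - 22262) = 17043/(-40762) = 17043*(-1/40762) = -17043/40762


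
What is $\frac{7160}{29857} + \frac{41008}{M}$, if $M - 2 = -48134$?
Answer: $- \frac{219937684}{359269281} \approx -0.61218$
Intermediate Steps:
$M = -48132$ ($M = 2 - 48134 = -48132$)
$\frac{7160}{29857} + \frac{41008}{M} = \frac{7160}{29857} + \frac{41008}{-48132} = 7160 \cdot \frac{1}{29857} + 41008 \left(- \frac{1}{48132}\right) = \frac{7160}{29857} - \frac{10252}{12033} = - \frac{219937684}{359269281}$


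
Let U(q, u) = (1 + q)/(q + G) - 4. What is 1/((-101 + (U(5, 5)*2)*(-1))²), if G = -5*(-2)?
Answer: 25/219961 ≈ 0.00011366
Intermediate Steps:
G = 10
U(q, u) = -4 + (1 + q)/(10 + q) (U(q, u) = (1 + q)/(q + 10) - 4 = (1 + q)/(10 + q) - 4 = -4 + (1 + q)/(10 + q))
1/((-101 + (U(5, 5)*2)*(-1))²) = 1/((-101 + ((3*(-13 - 1*5)/(10 + 5))*2)*(-1))²) = 1/((-101 + ((3*(-13 - 5)/15)*2)*(-1))²) = 1/((-101 + ((3*(1/15)*(-18))*2)*(-1))²) = 1/((-101 - 18/5*2*(-1))²) = 1/((-101 - 36/5*(-1))²) = 1/((-101 + 36/5)²) = 1/((-469/5)²) = 1/(219961/25) = 25/219961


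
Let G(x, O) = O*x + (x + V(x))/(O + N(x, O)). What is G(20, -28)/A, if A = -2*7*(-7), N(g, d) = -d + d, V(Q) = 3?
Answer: -15703/2744 ≈ -5.7227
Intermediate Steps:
N(g, d) = 0
A = 98 (A = -14*(-7) = 98)
G(x, O) = O*x + (3 + x)/O (G(x, O) = O*x + (x + 3)/(O + 0) = O*x + (3 + x)/O)
G(20, -28)/A = ((3 + 20 + 20*(-28)²)/(-28))/98 = -(3 + 20 + 20*784)/28*(1/98) = -(3 + 20 + 15680)/28*(1/98) = -1/28*15703*(1/98) = -15703/28*1/98 = -15703/2744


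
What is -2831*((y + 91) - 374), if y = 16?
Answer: 755877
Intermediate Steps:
-2831*((y + 91) - 374) = -2831*((16 + 91) - 374) = -2831*(107 - 374) = -2831*(-267) = 755877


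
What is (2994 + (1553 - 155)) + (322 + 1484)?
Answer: 6198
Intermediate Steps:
(2994 + (1553 - 155)) + (322 + 1484) = (2994 + 1398) + 1806 = 4392 + 1806 = 6198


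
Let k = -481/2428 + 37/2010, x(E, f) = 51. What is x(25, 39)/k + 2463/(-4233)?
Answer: -175954912367/618705157 ≈ -284.39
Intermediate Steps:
k = -438487/2440140 (k = -481*1/2428 + 37*(1/2010) = -481/2428 + 37/2010 = -438487/2440140 ≈ -0.17970)
x(25, 39)/k + 2463/(-4233) = 51/(-438487/2440140) + 2463/(-4233) = 51*(-2440140/438487) + 2463*(-1/4233) = -124447140/438487 - 821/1411 = -175954912367/618705157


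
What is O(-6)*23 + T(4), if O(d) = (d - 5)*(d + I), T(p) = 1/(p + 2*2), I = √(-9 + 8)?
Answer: 12145/8 - 253*I ≈ 1518.1 - 253.0*I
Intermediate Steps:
I
T(p) = 1/(4 + p) (T(p) = 1/(p + 4) = 1/(4 + p))
O(d) = (-5 + d)*(I + d) (O(d) = (d - 5)*(d + I) = (-5 + d)*(I + d))
O(-6)*23 + T(4) = ((-6)² - 5*I - 6*(-5 + I))*23 + 1/(4 + 4) = (36 - 5*I + (30 - 6*I))*23 + 1/8 = (66 - 11*I)*23 + ⅛ = (1518 - 253*I) + ⅛ = 12145/8 - 253*I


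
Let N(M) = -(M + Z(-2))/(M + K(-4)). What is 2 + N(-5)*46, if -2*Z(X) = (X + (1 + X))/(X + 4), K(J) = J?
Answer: -355/18 ≈ -19.722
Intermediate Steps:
Z(X) = -(1 + 2*X)/(2*(4 + X)) (Z(X) = -(X + (1 + X))/(2*(X + 4)) = -(1 + 2*X)/(2*(4 + X)))
N(M) = -(¾ + M)/(-4 + M) (N(M) = -(M + (-½ - 1*(-2))/(4 - 2))/(M - 4) = -(M + (-½ + 2)/2)/(-4 + M) = -(M + (½)*(3/2))/(-4 + M) = -(M + ¾)/(-4 + M) = -(¾ + M)/(-4 + M))
2 + N(-5)*46 = 2 + ((-¾ - 1*(-5))/(-4 - 5))*46 = 2 + ((-¾ + 5)/(-9))*46 = 2 - ⅑*17/4*46 = 2 - 17/36*46 = 2 - 391/18 = -355/18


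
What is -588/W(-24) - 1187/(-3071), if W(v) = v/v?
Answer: -1804561/3071 ≈ -587.61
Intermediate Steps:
W(v) = 1
-588/W(-24) - 1187/(-3071) = -588/1 - 1187/(-3071) = -588*1 - 1187*(-1/3071) = -588 + 1187/3071 = -1804561/3071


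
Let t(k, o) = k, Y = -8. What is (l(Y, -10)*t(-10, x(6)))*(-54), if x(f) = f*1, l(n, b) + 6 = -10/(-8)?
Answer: -2565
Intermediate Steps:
l(n, b) = -19/4 (l(n, b) = -6 - 10/(-8) = -6 - 10*(-⅛) = -6 + 5/4 = -19/4)
x(f) = f
(l(Y, -10)*t(-10, x(6)))*(-54) = -19/4*(-10)*(-54) = (95/2)*(-54) = -2565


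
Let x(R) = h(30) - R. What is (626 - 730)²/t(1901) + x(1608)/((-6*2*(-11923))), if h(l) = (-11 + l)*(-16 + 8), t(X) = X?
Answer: 386041064/67996869 ≈ 5.6773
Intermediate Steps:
h(l) = 88 - 8*l (h(l) = (-11 + l)*(-8) = 88 - 8*l)
x(R) = -152 - R (x(R) = (88 - 8*30) - R = (88 - 240) - R = -152 - R)
(626 - 730)²/t(1901) + x(1608)/((-6*2*(-11923))) = (626 - 730)²/1901 + (-152 - 1*1608)/((-6*2*(-11923))) = (-104)²*(1/1901) + (-152 - 1608)/((-12*(-11923))) = 10816*(1/1901) - 1760/143076 = 10816/1901 - 1760*1/143076 = 10816/1901 - 440/35769 = 386041064/67996869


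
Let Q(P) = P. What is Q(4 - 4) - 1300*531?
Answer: -690300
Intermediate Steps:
Q(4 - 4) - 1300*531 = (4 - 4) - 1300*531 = 0 - 690300 = -690300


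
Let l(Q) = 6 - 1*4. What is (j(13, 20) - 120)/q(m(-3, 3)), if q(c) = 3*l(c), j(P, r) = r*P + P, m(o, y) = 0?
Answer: 51/2 ≈ 25.500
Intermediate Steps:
l(Q) = 2 (l(Q) = 6 - 4 = 2)
j(P, r) = P + P*r (j(P, r) = P*r + P = P + P*r)
q(c) = 6 (q(c) = 3*2 = 6)
(j(13, 20) - 120)/q(m(-3, 3)) = (13*(1 + 20) - 120)/6 = (13*21 - 120)/6 = (273 - 120)/6 = (1/6)*153 = 51/2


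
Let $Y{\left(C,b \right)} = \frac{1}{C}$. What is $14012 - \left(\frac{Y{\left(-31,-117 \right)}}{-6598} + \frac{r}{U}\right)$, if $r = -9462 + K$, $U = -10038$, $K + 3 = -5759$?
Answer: $\frac{14382829074389}{1026576222} \approx 14010.0$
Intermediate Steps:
$K = -5762$ ($K = -3 - 5759 = -5762$)
$r = -15224$ ($r = -9462 - 5762 = -15224$)
$14012 - \left(\frac{Y{\left(-31,-117 \right)}}{-6598} + \frac{r}{U}\right) = 14012 - \left(\frac{1}{\left(-31\right) \left(-6598\right)} - \frac{15224}{-10038}\right) = 14012 - \left(\left(- \frac{1}{31}\right) \left(- \frac{1}{6598}\right) - - \frac{7612}{5019}\right) = 14012 - \left(\frac{1}{204538} + \frac{7612}{5019}\right) = 14012 - \frac{1556948275}{1026576222} = \frac{14382829074389}{1026576222}$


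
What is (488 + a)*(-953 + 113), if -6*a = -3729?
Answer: -931980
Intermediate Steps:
a = 1243/2 (a = -⅙*(-3729) = 1243/2 ≈ 621.50)
(488 + a)*(-953 + 113) = (488 + 1243/2)*(-953 + 113) = (2219/2)*(-840) = -931980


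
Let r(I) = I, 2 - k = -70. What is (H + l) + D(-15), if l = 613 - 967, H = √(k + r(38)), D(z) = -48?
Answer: -402 + √110 ≈ -391.51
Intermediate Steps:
k = 72 (k = 2 - 1*(-70) = 2 + 70 = 72)
H = √110 (H = √(72 + 38) = √110 ≈ 10.488)
l = -354
(H + l) + D(-15) = (√110 - 354) - 48 = (-354 + √110) - 48 = -402 + √110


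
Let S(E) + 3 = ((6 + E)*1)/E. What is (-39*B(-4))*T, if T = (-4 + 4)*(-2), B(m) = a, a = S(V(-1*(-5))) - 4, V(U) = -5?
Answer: 0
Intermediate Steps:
S(E) = -3 + (6 + E)/E (S(E) = -3 + ((6 + E)*1)/E = -3 + (6 + E)/E)
a = -36/5 (a = (-2 + 6/(-5)) - 4 = (-2 + 6*(-1/5)) - 4 = (-2 - 6/5) - 4 = -16/5 - 4 = -36/5 ≈ -7.2000)
B(m) = -36/5
T = 0 (T = 0*(-2) = 0)
(-39*B(-4))*T = -39*(-36/5)*0 = (1404/5)*0 = 0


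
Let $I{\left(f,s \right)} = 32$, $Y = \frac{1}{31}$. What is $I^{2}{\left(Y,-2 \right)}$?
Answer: $1024$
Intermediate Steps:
$Y = \frac{1}{31} \approx 0.032258$
$I^{2}{\left(Y,-2 \right)} = 32^{2} = 1024$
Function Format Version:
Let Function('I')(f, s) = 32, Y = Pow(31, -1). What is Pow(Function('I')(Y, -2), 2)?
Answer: 1024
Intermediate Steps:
Y = Rational(1, 31) ≈ 0.032258
Pow(Function('I')(Y, -2), 2) = Pow(32, 2) = 1024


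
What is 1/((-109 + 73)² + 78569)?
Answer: 1/79865 ≈ 1.2521e-5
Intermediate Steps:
1/((-109 + 73)² + 78569) = 1/((-36)² + 78569) = 1/(1296 + 78569) = 1/79865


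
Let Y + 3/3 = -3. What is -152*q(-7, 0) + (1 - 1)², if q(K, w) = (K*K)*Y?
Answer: 29792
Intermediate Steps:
Y = -4 (Y = -1 - 3 = -4)
q(K, w) = -4*K² (q(K, w) = (K*K)*(-4) = K²*(-4) = -4*K²)
-152*q(-7, 0) + (1 - 1)² = -(-608)*(-7)² + (1 - 1)² = -(-608)*49 + 0² = -152*(-196) + 0 = 29792 + 0 = 29792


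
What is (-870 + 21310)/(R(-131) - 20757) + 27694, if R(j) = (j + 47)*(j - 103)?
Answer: 30470654/1101 ≈ 27675.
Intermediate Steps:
R(j) = (-103 + j)*(47 + j) (R(j) = (47 + j)*(-103 + j) = (-103 + j)*(47 + j))
(-870 + 21310)/(R(-131) - 20757) + 27694 = (-870 + 21310)/((-4841 + (-131)**2 - 56*(-131)) - 20757) + 27694 = 20440/((-4841 + 17161 + 7336) - 20757) + 27694 = 20440/(19656 - 20757) + 27694 = 20440/(-1101) + 27694 = 20440*(-1/1101) + 27694 = -20440/1101 + 27694 = 30470654/1101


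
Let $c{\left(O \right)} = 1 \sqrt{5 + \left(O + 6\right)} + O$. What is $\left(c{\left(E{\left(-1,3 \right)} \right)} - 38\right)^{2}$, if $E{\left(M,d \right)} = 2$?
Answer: $\left(36 - \sqrt{13}\right)^{2} \approx 1049.4$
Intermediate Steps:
$c{\left(O \right)} = O + \sqrt{11 + O}$ ($c{\left(O \right)} = 1 \sqrt{5 + \left(6 + O\right)} + O = 1 \sqrt{11 + O} + O = \sqrt{11 + O} + O = O + \sqrt{11 + O}$)
$\left(c{\left(E{\left(-1,3 \right)} \right)} - 38\right)^{2} = \left(\left(2 + \sqrt{11 + 2}\right) - 38\right)^{2} = \left(\left(2 + \sqrt{13}\right) - 38\right)^{2} = \left(-36 + \sqrt{13}\right)^{2}$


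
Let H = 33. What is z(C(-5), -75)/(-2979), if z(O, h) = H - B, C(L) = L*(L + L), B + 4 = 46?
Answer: 1/331 ≈ 0.0030211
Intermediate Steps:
B = 42 (B = -4 + 46 = 42)
C(L) = 2*L² (C(L) = L*(2*L) = 2*L²)
z(O, h) = -9 (z(O, h) = 33 - 1*42 = 33 - 42 = -9)
z(C(-5), -75)/(-2979) = -9/(-2979) = -9*(-1/2979) = 1/331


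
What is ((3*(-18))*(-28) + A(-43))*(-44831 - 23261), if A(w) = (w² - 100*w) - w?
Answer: -524580768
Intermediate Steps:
A(w) = w² - 101*w
((3*(-18))*(-28) + A(-43))*(-44831 - 23261) = ((3*(-18))*(-28) - 43*(-101 - 43))*(-44831 - 23261) = (-54*(-28) - 43*(-144))*(-68092) = (1512 + 6192)*(-68092) = 7704*(-68092) = -524580768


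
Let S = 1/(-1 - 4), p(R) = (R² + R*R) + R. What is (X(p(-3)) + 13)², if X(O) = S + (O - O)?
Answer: 4096/25 ≈ 163.84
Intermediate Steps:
p(R) = R + 2*R² (p(R) = (R² + R²) + R = 2*R² + R = R + 2*R²)
S = -⅕ (S = 1/(-5) = -⅕ ≈ -0.20000)
X(O) = -⅕ (X(O) = -⅕ + (O - O) = -⅕ + 0 = -⅕)
(X(p(-3)) + 13)² = (-⅕ + 13)² = (64/5)² = 4096/25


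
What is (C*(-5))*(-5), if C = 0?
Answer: 0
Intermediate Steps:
(C*(-5))*(-5) = (0*(-5))*(-5) = 0*(-5) = 0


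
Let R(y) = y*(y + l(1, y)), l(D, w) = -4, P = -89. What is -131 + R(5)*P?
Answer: -576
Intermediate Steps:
R(y) = y*(-4 + y) (R(y) = y*(y - 4) = y*(-4 + y))
-131 + R(5)*P = -131 + (5*(-4 + 5))*(-89) = -131 + (5*1)*(-89) = -131 + 5*(-89) = -131 - 445 = -576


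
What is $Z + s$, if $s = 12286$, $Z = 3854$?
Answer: $16140$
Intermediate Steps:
$Z + s = 3854 + 12286 = 16140$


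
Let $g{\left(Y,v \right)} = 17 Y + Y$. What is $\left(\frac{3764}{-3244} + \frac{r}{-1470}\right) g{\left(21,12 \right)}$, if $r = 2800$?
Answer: $- \frac{939618}{811} \approx -1158.6$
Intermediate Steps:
$g{\left(Y,v \right)} = 18 Y$
$\left(\frac{3764}{-3244} + \frac{r}{-1470}\right) g{\left(21,12 \right)} = \left(\frac{3764}{-3244} + \frac{2800}{-1470}\right) 18 \cdot 21 = \left(3764 \left(- \frac{1}{3244}\right) + 2800 \left(- \frac{1}{1470}\right)\right) 378 = \left(- \frac{941}{811} - \frac{40}{21}\right) 378 = \left(- \frac{52201}{17031}\right) 378 = - \frac{939618}{811}$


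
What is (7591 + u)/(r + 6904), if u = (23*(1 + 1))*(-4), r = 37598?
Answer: 2469/14834 ≈ 0.16644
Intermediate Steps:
u = -184 (u = (23*2)*(-4) = 46*(-4) = -184)
(7591 + u)/(r + 6904) = (7591 - 184)/(37598 + 6904) = 7407/44502 = 7407*(1/44502) = 2469/14834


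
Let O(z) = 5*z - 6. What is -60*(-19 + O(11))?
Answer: -1800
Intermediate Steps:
O(z) = -6 + 5*z
-60*(-19 + O(11)) = -60*(-19 + (-6 + 5*11)) = -60*(-19 + (-6 + 55)) = -60*(-19 + 49) = -60*30 = -1800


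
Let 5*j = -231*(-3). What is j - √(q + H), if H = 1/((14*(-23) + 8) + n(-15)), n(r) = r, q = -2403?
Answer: 693/5 - 2*I*√65025863/329 ≈ 138.6 - 49.02*I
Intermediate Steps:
j = 693/5 (j = (-231*(-3))/5 = (⅕)*693 = 693/5 ≈ 138.60)
H = -1/329 (H = 1/((14*(-23) + 8) - 15) = 1/((-322 + 8) - 15) = 1/(-314 - 15) = 1/(-329) = -1/329 ≈ -0.0030395)
j - √(q + H) = 693/5 - √(-2403 - 1/329) = 693/5 - √(-790588/329) = 693/5 - 2*I*√65025863/329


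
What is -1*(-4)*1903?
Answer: 7612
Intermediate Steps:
-1*(-4)*1903 = 4*1903 = 7612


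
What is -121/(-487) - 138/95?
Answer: -55711/46265 ≈ -1.2042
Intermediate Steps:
-121/(-487) - 138/95 = -121*(-1/487) - 138*1/95 = 121/487 - 138/95 = -55711/46265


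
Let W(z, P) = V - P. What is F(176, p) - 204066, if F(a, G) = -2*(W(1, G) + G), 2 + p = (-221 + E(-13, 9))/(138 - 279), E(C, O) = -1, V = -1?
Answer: -204064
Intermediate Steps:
W(z, P) = -1 - P
p = -20/47 (p = -2 + (-221 - 1)/(138 - 279) = -2 - 222/(-141) = -2 - 222*(-1/141) = -2 + 74/47 = -20/47 ≈ -0.42553)
F(a, G) = 2 (F(a, G) = -2*((-1 - G) + G) = -2*(-1) = 2)
F(176, p) - 204066 = 2 - 204066 = -204064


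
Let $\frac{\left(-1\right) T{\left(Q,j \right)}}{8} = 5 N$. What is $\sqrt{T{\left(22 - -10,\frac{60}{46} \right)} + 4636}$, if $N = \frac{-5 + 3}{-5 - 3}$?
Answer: $3 \sqrt{514} \approx 68.015$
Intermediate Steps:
$N = \frac{1}{4}$ ($N = - \frac{2}{-8} = \left(-2\right) \left(- \frac{1}{8}\right) = \frac{1}{4} \approx 0.25$)
$T{\left(Q,j \right)} = -10$ ($T{\left(Q,j \right)} = - 8 \cdot 5 \cdot \frac{1}{4} = \left(-8\right) \frac{5}{4} = -10$)
$\sqrt{T{\left(22 - -10,\frac{60}{46} \right)} + 4636} = \sqrt{-10 + 4636} = \sqrt{4626} = 3 \sqrt{514}$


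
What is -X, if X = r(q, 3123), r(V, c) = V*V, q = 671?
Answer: -450241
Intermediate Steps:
r(V, c) = V²
X = 450241 (X = 671² = 450241)
-X = -1*450241 = -450241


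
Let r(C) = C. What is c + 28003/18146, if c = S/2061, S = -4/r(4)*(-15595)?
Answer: 340701053/37398906 ≈ 9.1099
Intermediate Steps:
S = 15595 (S = -4/4*(-15595) = -4*¼*(-15595) = -1*(-15595) = 15595)
c = 15595/2061 ≈ 7.5667
c + 28003/18146 = 15595/2061 + 28003/18146 = 340701053/37398906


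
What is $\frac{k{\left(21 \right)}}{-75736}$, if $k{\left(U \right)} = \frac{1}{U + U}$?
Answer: $- \frac{1}{3180912} \approx -3.1438 \cdot 10^{-7}$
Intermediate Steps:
$k{\left(U \right)} = \frac{1}{2 U}$
$\frac{k{\left(21 \right)}}{-75736} = \frac{\frac{1}{2} \cdot \frac{1}{21}}{-75736} = \frac{1}{2} \cdot \frac{1}{21} \left(- \frac{1}{75736}\right) = \frac{1}{42} \left(- \frac{1}{75736}\right) = - \frac{1}{3180912}$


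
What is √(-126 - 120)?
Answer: I*√246 ≈ 15.684*I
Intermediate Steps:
√(-126 - 120) = √(-246) = I*√246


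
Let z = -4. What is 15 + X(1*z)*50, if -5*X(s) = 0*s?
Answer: 15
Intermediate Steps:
X(s) = 0 (X(s) = -0*s = -⅕*0 = 0)
15 + X(1*z)*50 = 15 + 0*50 = 15 + 0 = 15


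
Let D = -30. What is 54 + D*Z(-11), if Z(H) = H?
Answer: 384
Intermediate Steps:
54 + D*Z(-11) = 54 - 30*(-11) = 54 + 330 = 384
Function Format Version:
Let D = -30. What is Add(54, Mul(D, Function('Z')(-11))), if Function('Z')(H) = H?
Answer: 384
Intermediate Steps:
Add(54, Mul(D, Function('Z')(-11))) = Add(54, Mul(-30, -11)) = Add(54, 330) = 384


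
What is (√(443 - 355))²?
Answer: 88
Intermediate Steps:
(√(443 - 355))² = (√88)² = (2*√22)² = 88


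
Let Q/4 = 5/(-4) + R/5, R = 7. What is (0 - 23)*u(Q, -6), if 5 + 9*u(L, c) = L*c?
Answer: 989/45 ≈ 21.978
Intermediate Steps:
Q = 3/5 (Q = 4*(5/(-4) + 7/5) = 4*(5*(-1/4) + 7*(1/5)) = 4*(-5/4 + 7/5) = 4*(3/20) = 3/5 ≈ 0.60000)
u(L, c) = -5/9 + L*c/9 (u(L, c) = -5/9 + (L*c)/9 = -5/9 + L*c/9)
(0 - 23)*u(Q, -6) = (0 - 23)*(-5/9 + (1/9)*(3/5)*(-6)) = -23*(-5/9 - 2/5) = -23*(-43/45) = 989/45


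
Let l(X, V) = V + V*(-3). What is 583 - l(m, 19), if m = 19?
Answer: 621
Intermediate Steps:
l(X, V) = -2*V (l(X, V) = V - 3*V = -2*V)
583 - l(m, 19) = 583 - (-2)*19 = 583 - 1*(-38) = 583 + 38 = 621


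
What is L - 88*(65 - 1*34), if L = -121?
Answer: -2849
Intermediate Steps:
L - 88*(65 - 1*34) = -121 - 88*(65 - 1*34) = -121 - 88*(65 - 34) = -121 - 88*31 = -121 - 2728 = -2849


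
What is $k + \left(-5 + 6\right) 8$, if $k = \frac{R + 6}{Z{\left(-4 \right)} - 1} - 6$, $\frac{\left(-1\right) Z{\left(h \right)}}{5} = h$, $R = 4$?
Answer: $\frac{48}{19} \approx 2.5263$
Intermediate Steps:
$Z{\left(h \right)} = - 5 h$
$k = - \frac{104}{19}$ ($k = \frac{4 + 6}{\left(-5\right) \left(-4\right) - 1} - 6 = \frac{10}{20 - 1} - 6 = \frac{10}{19} - 6 = - \frac{104}{19} \approx -5.4737$)
$k + \left(-5 + 6\right) 8 = - \frac{104}{19} + \left(-5 + 6\right) 8 = - \frac{104}{19} + 1 \cdot 8 = - \frac{104}{19} + 8 = \frac{48}{19}$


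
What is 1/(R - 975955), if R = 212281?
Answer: -1/763674 ≈ -1.3095e-6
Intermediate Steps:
1/(R - 975955) = 1/(212281 - 975955) = 1/(-763674) = -1/763674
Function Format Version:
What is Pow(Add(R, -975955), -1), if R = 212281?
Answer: Rational(-1, 763674) ≈ -1.3095e-6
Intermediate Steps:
Pow(Add(R, -975955), -1) = Pow(Add(212281, -975955), -1) = Pow(-763674, -1) = Rational(-1, 763674)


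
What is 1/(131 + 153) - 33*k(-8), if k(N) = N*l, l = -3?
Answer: -224927/284 ≈ -792.00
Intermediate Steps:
k(N) = -3*N (k(N) = N*(-3) = -3*N)
1/(131 + 153) - 33*k(-8) = 1/(131 + 153) - (-99)*(-8) = 1/284 - 33*24 = 1/284 - 792 = -224927/284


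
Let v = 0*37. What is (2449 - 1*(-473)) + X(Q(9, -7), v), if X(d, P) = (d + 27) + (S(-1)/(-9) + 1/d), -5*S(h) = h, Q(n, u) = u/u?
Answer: 132794/45 ≈ 2951.0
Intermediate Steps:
Q(n, u) = 1
S(h) = -h/5
v = 0
X(d, P) = 1214/45 + d + 1/d (X(d, P) = (d + 27) + (-⅕*(-1)/(-9) + 1/d) = (27 + d) + ((⅕)*(-⅑) + 1/d) = (27 + d) + (-1/45 + 1/d) = 1214/45 + d + 1/d)
(2449 - 1*(-473)) + X(Q(9, -7), v) = (2449 - 1*(-473)) + (1214/45 + 1 + 1/1) = (2449 + 473) + (1214/45 + 1 + 1) = 2922 + 1304/45 = 132794/45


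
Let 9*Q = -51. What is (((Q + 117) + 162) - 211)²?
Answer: 34969/9 ≈ 3885.4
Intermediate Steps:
Q = -17/3 (Q = (⅑)*(-51) = -17/3 ≈ -5.6667)
(((Q + 117) + 162) - 211)² = (((-17/3 + 117) + 162) - 211)² = ((334/3 + 162) - 211)² = (820/3 - 211)² = (187/3)² = 34969/9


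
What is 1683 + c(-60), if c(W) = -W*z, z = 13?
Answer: 2463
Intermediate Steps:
c(W) = -13*W (c(W) = -W*13 = -13*W)
1683 + c(-60) = 1683 - 13*(-60) = 1683 + 780 = 2463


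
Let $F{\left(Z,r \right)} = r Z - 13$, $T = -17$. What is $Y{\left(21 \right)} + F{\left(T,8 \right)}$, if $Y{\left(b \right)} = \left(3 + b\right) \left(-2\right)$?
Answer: $-197$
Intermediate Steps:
$F{\left(Z,r \right)} = -13 + Z r$ ($F{\left(Z,r \right)} = Z r - 13 = -13 + Z r$)
$Y{\left(b \right)} = -6 - 2 b$
$Y{\left(21 \right)} + F{\left(T,8 \right)} = \left(-6 - 42\right) - 149 = -48 - 149 = -197$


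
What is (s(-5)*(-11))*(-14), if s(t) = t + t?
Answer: -1540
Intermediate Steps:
s(t) = 2*t
(s(-5)*(-11))*(-14) = ((2*(-5))*(-11))*(-14) = -10*(-11)*(-14) = 110*(-14) = -1540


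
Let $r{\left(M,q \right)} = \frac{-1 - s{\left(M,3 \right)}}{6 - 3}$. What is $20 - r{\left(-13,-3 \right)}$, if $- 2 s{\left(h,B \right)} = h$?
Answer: $\frac{45}{2} \approx 22.5$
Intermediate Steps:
$s{\left(h,B \right)} = - \frac{h}{2}$
$r{\left(M,q \right)} = - \frac{1}{3} + \frac{M}{6}$ ($r{\left(M,q \right)} = \frac{-1 - - \frac{M}{2}}{6 - 3} = \frac{-1 + \frac{M}{2}}{3} = \left(-1 + \frac{M}{2}\right) \frac{1}{3} = - \frac{1}{3} + \frac{M}{6}$)
$20 - r{\left(-13,-3 \right)} = 20 - \left(- \frac{1}{3} + \frac{1}{6} \left(-13\right)\right) = 20 - \left(- \frac{1}{3} - \frac{13}{6}\right) = 20 - - \frac{5}{2} = 20 + \frac{5}{2} = \frac{45}{2}$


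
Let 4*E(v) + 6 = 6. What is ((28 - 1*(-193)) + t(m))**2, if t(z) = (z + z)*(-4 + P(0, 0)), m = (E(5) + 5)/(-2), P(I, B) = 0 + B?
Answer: 58081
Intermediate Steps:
E(v) = 0 (E(v) = -3/2 + (1/4)*6 = -3/2 + 3/2 = 0)
P(I, B) = B
m = -5/2 (m = (0 + 5)/(-2) = 5*(-1/2) = -5/2 ≈ -2.5000)
t(z) = -8*z (t(z) = (z + z)*(-4 + 0) = (2*z)*(-4) = -8*z)
((28 - 1*(-193)) + t(m))**2 = ((28 - 1*(-193)) - 8*(-5/2))**2 = ((28 + 193) + 20)**2 = (221 + 20)**2 = 241**2 = 58081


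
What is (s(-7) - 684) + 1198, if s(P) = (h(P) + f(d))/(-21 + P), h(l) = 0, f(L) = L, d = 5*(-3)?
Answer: 14407/28 ≈ 514.54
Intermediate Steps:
d = -15
s(P) = -15/(-21 + P) (s(P) = (0 - 15)/(-21 + P) = -15/(-21 + P))
(s(-7) - 684) + 1198 = (-15/(-21 - 7) - 684) + 1198 = (-15/(-28) - 684) + 1198 = (-15*(-1/28) - 684) + 1198 = (15/28 - 684) + 1198 = -19137/28 + 1198 = 14407/28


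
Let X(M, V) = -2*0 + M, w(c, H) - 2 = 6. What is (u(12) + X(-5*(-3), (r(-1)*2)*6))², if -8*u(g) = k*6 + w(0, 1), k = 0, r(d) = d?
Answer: 196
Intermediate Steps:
w(c, H) = 8 (w(c, H) = 2 + 6 = 8)
u(g) = -1 (u(g) = -(0*6 + 8)/8 = -(0 + 8)/8 = -⅛*8 = -1)
X(M, V) = M (X(M, V) = 0 + M = M)
(u(12) + X(-5*(-3), (r(-1)*2)*6))² = (-1 - 5*(-3))² = (-1 + 15)² = 14² = 196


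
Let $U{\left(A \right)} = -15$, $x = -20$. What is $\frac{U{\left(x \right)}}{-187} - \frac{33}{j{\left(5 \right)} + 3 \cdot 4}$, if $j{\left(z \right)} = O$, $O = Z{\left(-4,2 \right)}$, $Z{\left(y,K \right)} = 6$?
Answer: $- \frac{1967}{1122} \approx -1.7531$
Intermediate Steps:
$O = 6$
$j{\left(z \right)} = 6$
$\frac{U{\left(x \right)}}{-187} - \frac{33}{j{\left(5 \right)} + 3 \cdot 4} = - \frac{15}{-187} - \frac{33}{6 + 3 \cdot 4} = \left(-15\right) \left(- \frac{1}{187}\right) - \frac{33}{6 + 12} = \frac{15}{187} - \frac{33}{18} = \frac{15}{187} - \frac{11}{6} = - \frac{1967}{1122}$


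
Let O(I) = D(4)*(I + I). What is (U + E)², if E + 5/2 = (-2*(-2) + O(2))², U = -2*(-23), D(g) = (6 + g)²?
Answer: 106614657361/4 ≈ 2.6654e+10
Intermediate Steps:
O(I) = 200*I (O(I) = (6 + 4)²*(I + I) = 10²*(2*I) = 100*(2*I) = 200*I)
U = 46
E = 326427/2 (E = -5/2 + (-2*(-2) + 200*2)² = -5/2 + (4 + 400)² = -5/2 + 404² = -5/2 + 163216 = 326427/2 ≈ 1.6321e+5)
(U + E)² = (46 + 326427/2)² = (326519/2)² = 106614657361/4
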